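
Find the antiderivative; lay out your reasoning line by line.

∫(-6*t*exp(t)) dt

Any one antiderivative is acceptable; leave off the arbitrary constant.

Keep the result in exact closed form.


Step 1. Integrate ∫(-6*t*exp(t)) dt by parts with u = t, dv = (-6*exp(t)) dt, so v = -6*exp(t): now -6*t*exp(t) + ∫(6*exp(t)) dt.
Step 2. Evaluate the standard form: now -6*t*exp(t) + 6*exp(t).
Answer: -6*t*exp(t) + 6*exp(t).


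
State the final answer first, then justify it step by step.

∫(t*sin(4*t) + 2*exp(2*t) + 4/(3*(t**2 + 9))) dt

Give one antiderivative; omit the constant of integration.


The answer is -t*cos(4*t)/4 + exp(2*t) + sin(4*t)/16 + 4*atan(t/3)/9.
Step 1. Rewrite: now ∫(t*sin(4*t)) dt + ∫(4/(3*(t**2 + 9))) dt + ∫(2*exp(2*t)) dt.
Step 2. Evaluate the standard form: now exp(2*t) + ∫(t*sin(4*t)) dt + ∫(4/(3*(t**2 + 9))) dt.
Step 3. Evaluate the standard form: now exp(2*t) + 4*atan(t/3)/9 + ∫(t*sin(4*t)) dt.
Step 4. Integrate ∫(t*sin(4*t)) dt by parts with u = t, dv = (sin(4*t)) dt, so v = -cos(4*t)/4: now -t*cos(4*t)/4 + exp(2*t) + 4*atan(t/3)/9 + ∫(cos(4*t)/4) dt.
Step 5. Evaluate the standard form: now -t*cos(4*t)/4 + exp(2*t) + sin(4*t)/16 + 4*atan(t/3)/9.
Answer: -t*cos(4*t)/4 + exp(2*t) + sin(4*t)/16 + 4*atan(t/3)/9.


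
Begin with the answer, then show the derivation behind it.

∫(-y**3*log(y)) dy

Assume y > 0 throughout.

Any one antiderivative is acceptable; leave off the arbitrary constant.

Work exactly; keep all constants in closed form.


The answer is -y**4*log(y)/4 + y**4/16.
Step 1. Integrate ∫(-y**3*log(y)) dy by parts with u = log(y), dv = (-y**3) dy, so v = -y**4/4 [assuming y > 0]: now -y**4*log(y)/4 + ∫(y**3/4) dy.
Step 2. Evaluate the standard form: now -y**4*log(y)/4 + y**4/16.
Answer: -y**4*log(y)/4 + y**4/16.


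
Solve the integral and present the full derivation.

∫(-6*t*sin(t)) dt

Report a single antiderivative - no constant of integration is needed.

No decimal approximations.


Step 1. Integrate ∫(-6*t*sin(t)) dt by parts with u = t, dv = (-6*sin(t)) dt, so v = 6*cos(t): now 6*t*cos(t) + ∫(-6*cos(t)) dt.
Step 2. Evaluate the standard form: now 6*t*cos(t) - 6*sin(t).
Answer: 6*t*cos(t) - 6*sin(t).


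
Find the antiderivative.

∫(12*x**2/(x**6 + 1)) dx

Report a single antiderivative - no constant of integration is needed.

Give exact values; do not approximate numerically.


Answer: 4*atan(x**3).


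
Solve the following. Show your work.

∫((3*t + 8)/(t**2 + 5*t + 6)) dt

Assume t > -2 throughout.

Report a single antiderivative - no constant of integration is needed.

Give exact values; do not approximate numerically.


Step 1. Decompose ∫((3*t + 8)/(t**2 + 5*t + 6)) dt by partial fractions, (3*t + 8)/(t**2 + 5*t + 6) = 1/(t + 3) + 2/(t + 2): now ∫(2/(t + 2)) dt + ∫(1/(t + 3)) dt.
Step 2. Evaluate the standard form [assuming t > -3]: now log(t + 3) + ∫(2/(t + 2)) dt.
Step 3. Evaluate the standard form [assuming t > -2]: now 2*log(t + 2) + log(t + 3).
Answer: 2*log(t + 2) + log(t + 3).


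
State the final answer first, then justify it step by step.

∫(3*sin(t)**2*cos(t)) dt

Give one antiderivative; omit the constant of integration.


The answer is sin(t)**3.
Step 1. Substitute u = sin(t), turning ∫(3*sin(t)**2*cos(t)) dt into ∫(3*u**2) du: now ∫(3*u**2) du.
Step 2. Evaluate the standard form: now u**3.
Step 3. Substitute back u = sin(t): now sin(t)**3.
Answer: sin(t)**3.


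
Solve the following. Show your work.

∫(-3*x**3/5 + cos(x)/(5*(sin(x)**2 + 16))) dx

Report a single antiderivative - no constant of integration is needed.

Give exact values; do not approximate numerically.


Step 1. Rewrite: now ∫(-3*x**3/5) dx + ∫(cos(x)/(5*(sin(x)**2 + 16))) dx.
Step 2. Substitute u = sin(x), turning ∫(cos(x)/(5*(sin(x)**2 + 16))) dx into ∫(1/(5*(u**2 + 16))) du: now ∫(-3*x**3/5) dx + ∫(1/(5*(u**2 + 16))) du.
Step 3. Evaluate the standard form: now atan(u/4)/20 + ∫(-3*x**3/5) dx.
Step 4. Substitute back u = sin(x): now atan(sin(x)/4)/20 + ∫(-3*x**3/5) dx.
Step 5. Evaluate the standard form: now -3*x**4/20 + atan(sin(x)/4)/20.
Answer: -3*x**4/20 + atan(sin(x)/4)/20.


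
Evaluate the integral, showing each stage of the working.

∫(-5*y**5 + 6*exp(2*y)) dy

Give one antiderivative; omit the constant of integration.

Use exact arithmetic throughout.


Step 1. Rewrite: now ∫(-5*y**5) dy + ∫(6*exp(2*y)) dy.
Step 2. Evaluate the standard form: now 3*exp(2*y) + ∫(-5*y**5) dy.
Step 3. Evaluate the standard form: now -5*y**6/6 + 3*exp(2*y).
Answer: -5*y**6/6 + 3*exp(2*y).


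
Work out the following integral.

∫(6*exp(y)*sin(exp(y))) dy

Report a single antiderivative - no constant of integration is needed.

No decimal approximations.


Answer: -6*cos(exp(y)).


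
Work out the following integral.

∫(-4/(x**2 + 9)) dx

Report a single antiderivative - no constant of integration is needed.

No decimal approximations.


Answer: -4*atan(x/3)/3.


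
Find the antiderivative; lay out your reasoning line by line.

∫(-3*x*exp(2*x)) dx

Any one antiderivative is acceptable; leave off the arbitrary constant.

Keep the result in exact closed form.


Step 1. Integrate ∫(-3*x*exp(2*x)) dx by parts with u = x, dv = (-3*exp(2*x)) dx, so v = -3*exp(2*x)/2: now -3*x*exp(2*x)/2 + ∫(3*exp(2*x)/2) dx.
Step 2. Evaluate the standard form: now -3*x*exp(2*x)/2 + 3*exp(2*x)/4.
Answer: -3*x*exp(2*x)/2 + 3*exp(2*x)/4.


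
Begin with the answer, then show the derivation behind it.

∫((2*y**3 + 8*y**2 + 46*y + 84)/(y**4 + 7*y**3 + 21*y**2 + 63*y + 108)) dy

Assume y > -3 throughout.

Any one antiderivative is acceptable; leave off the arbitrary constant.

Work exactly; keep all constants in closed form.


The answer is -2*log(y + 3) + 4*log(y + 4) + 4*atan(y/3)/3.
Step 1. Decompose ∫((2*y**3 + 8*y**2 + 46*y + 84)/(y**4 + 7*y**3 + 21*y**2 + 63*y + 108)) dy by partial fractions, (2*y**3 + 8*y**2 + 46*y + 84)/(y**4 + 7*y**3 + 21*y**2 + 63*y + 108) = 4/(y**2 + 9) + 4/(y + 4) - 2/(y + 3): now ∫(-2/(y + 3)) dy + ∫(4/(y + 4)) dy + ∫(4/(y**2 + 9)) dy.
Step 2. Evaluate the standard form [assuming y > -3]: now -2*log(y + 3) + ∫(4/(y + 4)) dy + ∫(4/(y**2 + 9)) dy.
Step 3. Evaluate the standard form [assuming y > -4]: now -2*log(y + 3) + 4*log(y + 4) + ∫(4/(y**2 + 9)) dy.
Step 4. Evaluate the standard form: now -2*log(y + 3) + 4*log(y + 4) + 4*atan(y/3)/3.
Answer: -2*log(y + 3) + 4*log(y + 4) + 4*atan(y/3)/3.


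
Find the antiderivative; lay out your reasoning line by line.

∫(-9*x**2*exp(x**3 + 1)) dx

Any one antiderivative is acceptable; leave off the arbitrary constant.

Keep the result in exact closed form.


Step 1. Substitute u = x**3 + 1, turning ∫(-9*x**2*exp(x**3 + 1)) dx into ∫(-3*exp(u)) du: now ∫(-3*exp(u)) du.
Step 2. Evaluate the standard form: now -3*exp(u).
Step 3. Substitute back u = x**3 + 1: now -3*exp(x**3 + 1).
Answer: -3*exp(x**3 + 1).


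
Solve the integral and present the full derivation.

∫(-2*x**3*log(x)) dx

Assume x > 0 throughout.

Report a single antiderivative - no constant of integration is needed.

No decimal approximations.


Step 1. Integrate ∫(-2*x**3*log(x)) dx by parts with u = log(x), dv = (-2*x**3) dx, so v = -x**4/2 [assuming x > 0]: now -x**4*log(x)/2 + ∫(x**3/2) dx.
Step 2. Evaluate the standard form: now -x**4*log(x)/2 + x**4/8.
Answer: -x**4*log(x)/2 + x**4/8.


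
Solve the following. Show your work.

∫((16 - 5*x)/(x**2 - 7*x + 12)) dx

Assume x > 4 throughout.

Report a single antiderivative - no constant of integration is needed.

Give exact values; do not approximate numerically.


Step 1. Decompose ∫((16 - 5*x)/(x**2 - 7*x + 12)) dx by partial fractions, (16 - 5*x)/(x**2 - 7*x + 12) = -1/(x - 3) - 4/(x - 4): now ∫(-4/(x - 4)) dx + ∫(-1/(x - 3)) dx.
Step 2. Evaluate the standard form [assuming x > 4]: now -4*log(x - 4) + ∫(-1/(x - 3)) dx.
Step 3. Evaluate the standard form [assuming x > 3]: now -4*log(x - 4) - log(x - 3).
Answer: -4*log(x - 4) - log(x - 3).


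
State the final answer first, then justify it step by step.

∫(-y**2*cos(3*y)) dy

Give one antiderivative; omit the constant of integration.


The answer is -y**2*sin(3*y)/3 - 2*y*cos(3*y)/9 + 2*sin(3*y)/27.
Step 1. Integrate ∫(-y**2*cos(3*y)) dy by parts with u = y**2, dv = (-cos(3*y)) dy, so v = -sin(3*y)/3: now -y**2*sin(3*y)/3 + ∫(2*y*sin(3*y)/3) dy.
Step 2. Integrate ∫(2*y*sin(3*y)/3) dy by parts with u = y, dv = (2*sin(3*y)/3) dy, so v = -2*cos(3*y)/9: now -y**2*sin(3*y)/3 - 2*y*cos(3*y)/9 + ∫(2*cos(3*y)/9) dy.
Step 3. Evaluate the standard form: now -y**2*sin(3*y)/3 - 2*y*cos(3*y)/9 + 2*sin(3*y)/27.
Answer: -y**2*sin(3*y)/3 - 2*y*cos(3*y)/9 + 2*sin(3*y)/27.


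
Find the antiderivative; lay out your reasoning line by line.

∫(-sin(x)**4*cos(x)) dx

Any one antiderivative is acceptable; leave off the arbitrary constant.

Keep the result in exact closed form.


Step 1. Substitute u = sin(x), turning ∫(-sin(x)**4*cos(x)) dx into ∫(-u**4) du: now ∫(-u**4) du.
Step 2. Evaluate the standard form: now -u**5/5.
Step 3. Substitute back u = sin(x): now -sin(x)**5/5.
Answer: -sin(x)**5/5.


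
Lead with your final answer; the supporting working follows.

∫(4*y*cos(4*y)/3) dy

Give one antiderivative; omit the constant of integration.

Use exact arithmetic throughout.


The answer is y*sin(4*y)/3 + cos(4*y)/12.
Step 1. Integrate ∫(4*y*cos(4*y)/3) dy by parts with u = y, dv = (4*cos(4*y)/3) dy, so v = sin(4*y)/3: now y*sin(4*y)/3 + ∫(-sin(4*y)/3) dy.
Step 2. Evaluate the standard form: now y*sin(4*y)/3 + cos(4*y)/12.
Answer: y*sin(4*y)/3 + cos(4*y)/12.


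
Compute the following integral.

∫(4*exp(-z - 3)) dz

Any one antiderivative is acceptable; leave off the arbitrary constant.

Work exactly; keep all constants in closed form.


Answer: -4*exp(-z - 3).


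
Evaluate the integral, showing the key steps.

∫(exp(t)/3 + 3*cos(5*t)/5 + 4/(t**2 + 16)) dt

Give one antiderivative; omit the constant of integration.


Step 1. Rewrite: now ∫(4/(t**2 + 16)) dt + ∫(exp(t)/3) dt + ∫(3*cos(5*t)/5) dt.
Step 2. Evaluate the standard form: now atan(t/4) + ∫(exp(t)/3) dt + ∫(3*cos(5*t)/5) dt.
Step 3. Evaluate the standard form: now exp(t)/3 + atan(t/4) + ∫(3*cos(5*t)/5) dt.
Step 4. Evaluate the standard form: now exp(t)/3 + 3*sin(5*t)/25 + atan(t/4).
Answer: exp(t)/3 + 3*sin(5*t)/25 + atan(t/4).


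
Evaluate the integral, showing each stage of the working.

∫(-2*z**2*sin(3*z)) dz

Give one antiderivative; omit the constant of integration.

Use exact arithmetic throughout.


Step 1. Integrate ∫(-2*z**2*sin(3*z)) dz by parts with u = z**2, dv = (-2*sin(3*z)) dz, so v = 2*cos(3*z)/3: now 2*z**2*cos(3*z)/3 + ∫(-4*z*cos(3*z)/3) dz.
Step 2. Integrate ∫(-4*z*cos(3*z)/3) dz by parts with u = z, dv = (-4*cos(3*z)/3) dz, so v = -4*sin(3*z)/9: now 2*z**2*cos(3*z)/3 - 4*z*sin(3*z)/9 + ∫(4*sin(3*z)/9) dz.
Step 3. Evaluate the standard form: now 2*z**2*cos(3*z)/3 - 4*z*sin(3*z)/9 - 4*cos(3*z)/27.
Answer: 2*z**2*cos(3*z)/3 - 4*z*sin(3*z)/9 - 4*cos(3*z)/27.


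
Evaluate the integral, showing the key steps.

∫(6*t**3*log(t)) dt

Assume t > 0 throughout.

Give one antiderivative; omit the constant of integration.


Step 1. Integrate ∫(6*t**3*log(t)) dt by parts with u = log(t), dv = (6*t**3) dt, so v = 3*t**4/2 [assuming t > 0]: now 3*t**4*log(t)/2 + ∫(-3*t**3/2) dt.
Step 2. Evaluate the standard form: now 3*t**4*log(t)/2 - 3*t**4/8.
Answer: 3*t**4*log(t)/2 - 3*t**4/8.


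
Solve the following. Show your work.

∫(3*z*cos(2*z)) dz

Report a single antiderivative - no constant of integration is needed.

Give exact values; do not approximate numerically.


Step 1. Integrate ∫(3*z*cos(2*z)) dz by parts with u = z, dv = (3*cos(2*z)) dz, so v = 3*sin(2*z)/2: now 3*z*sin(2*z)/2 + ∫(-3*sin(2*z)/2) dz.
Step 2. Evaluate the standard form: now 3*z*sin(2*z)/2 + 3*cos(2*z)/4.
Answer: 3*z*sin(2*z)/2 + 3*cos(2*z)/4.


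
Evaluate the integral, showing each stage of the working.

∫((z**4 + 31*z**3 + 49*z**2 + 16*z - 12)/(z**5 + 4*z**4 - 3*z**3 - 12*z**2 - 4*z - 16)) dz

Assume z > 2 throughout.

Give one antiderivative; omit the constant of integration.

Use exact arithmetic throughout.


Step 1. Decompose ∫((z**4 + 31*z**3 + 49*z**2 + 16*z - 12)/(z**5 + 4*z**4 - 3*z**3 - 12*z**2 - 4*z - 16)) dz by partial fractions, (z**4 + 31*z**3 + 49*z**2 + 16*z - 12)/(z**5 + 4*z**4 - 3*z**3 - 12*z**2 - 4*z - 16) = 3/(z**2 + 1) - 5/(z + 4) + 2/(z + 2) + 4/(z - 2): now ∫(4/(z - 2)) dz + ∫(2/(z + 2)) dz + ∫(-5/(z + 4)) dz + ∫(3/(z**2 + 1)) dz.
Step 2. Evaluate the standard form [assuming z > -2]: now 2*log(z + 2) + ∫(4/(z - 2)) dz + ∫(-5/(z + 4)) dz + ∫(3/(z**2 + 1)) dz.
Step 3. Evaluate the standard form [assuming z > -4]: now 2*log(z + 2) - 5*log(z + 4) + ∫(4/(z - 2)) dz + ∫(3/(z**2 + 1)) dz.
Step 4. Evaluate the standard form [assuming z > 2]: now 4*log(z - 2) + 2*log(z + 2) - 5*log(z + 4) + ∫(3/(z**2 + 1)) dz.
Step 5. Evaluate the standard form: now 4*log(z - 2) + 2*log(z + 2) - 5*log(z + 4) + 3*atan(z).
Answer: 4*log(z - 2) + 2*log(z + 2) - 5*log(z + 4) + 3*atan(z).


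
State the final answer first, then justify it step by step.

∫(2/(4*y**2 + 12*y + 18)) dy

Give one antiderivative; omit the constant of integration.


The answer is atan(2*y/3 + 1)/3.
Step 1. Substitute u = 2*y + 3, turning ∫(2/(4*y**2 + 12*y + 18)) dy into ∫(1/(u**2 + 9)) du: now ∫(1/(u**2 + 9)) du.
Step 2. Evaluate the standard form: now atan(u/3)/3.
Step 3. Substitute back u = 2*y + 3: now atan(2*y/3 + 1)/3.
Answer: atan(2*y/3 + 1)/3.


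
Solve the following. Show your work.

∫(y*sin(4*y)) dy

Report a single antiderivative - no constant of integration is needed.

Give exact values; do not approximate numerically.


Step 1. Integrate ∫(y*sin(4*y)) dy by parts with u = y, dv = (sin(4*y)) dy, so v = -cos(4*y)/4: now -y*cos(4*y)/4 + ∫(cos(4*y)/4) dy.
Step 2. Evaluate the standard form: now -y*cos(4*y)/4 + sin(4*y)/16.
Answer: -y*cos(4*y)/4 + sin(4*y)/16.


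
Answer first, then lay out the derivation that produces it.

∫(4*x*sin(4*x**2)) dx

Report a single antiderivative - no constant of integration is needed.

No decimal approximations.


The answer is -cos(4*x**2)/2.
Step 1. Substitute u = x**2, turning ∫(4*x*sin(4*x**2)) dx into ∫(2*sin(4*u)) du: now ∫(2*sin(4*u)) du.
Step 2. Evaluate the standard form: now -cos(4*u)/2.
Step 3. Substitute back u = x**2: now -cos(4*x**2)/2.
Answer: -cos(4*x**2)/2.


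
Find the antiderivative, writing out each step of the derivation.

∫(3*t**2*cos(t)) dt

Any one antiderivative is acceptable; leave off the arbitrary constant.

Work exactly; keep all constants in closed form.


Step 1. Integrate ∫(3*t**2*cos(t)) dt by parts with u = t**2, dv = (3*cos(t)) dt, so v = 3*sin(t): now 3*t**2*sin(t) + ∫(-6*t*sin(t)) dt.
Step 2. Integrate ∫(-6*t*sin(t)) dt by parts with u = t, dv = (-6*sin(t)) dt, so v = 6*cos(t): now 3*t**2*sin(t) + 6*t*cos(t) + ∫(-6*cos(t)) dt.
Step 3. Evaluate the standard form: now 3*t**2*sin(t) + 6*t*cos(t) - 6*sin(t).
Answer: 3*t**2*sin(t) + 6*t*cos(t) - 6*sin(t).


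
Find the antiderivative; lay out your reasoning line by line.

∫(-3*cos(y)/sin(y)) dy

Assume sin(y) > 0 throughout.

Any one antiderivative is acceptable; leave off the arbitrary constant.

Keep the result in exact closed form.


Step 1. Substitute u = sin(y), turning ∫(-3*cos(y)/sin(y)) dy into ∫(-3/u) du: now ∫(-3/u) du.
Step 2. Evaluate the standard form [assuming u > 0]: now -3*log(u).
Step 3. Substitute back u = sin(y): now -3*log(sin(y)).
Answer: -3*log(sin(y)).


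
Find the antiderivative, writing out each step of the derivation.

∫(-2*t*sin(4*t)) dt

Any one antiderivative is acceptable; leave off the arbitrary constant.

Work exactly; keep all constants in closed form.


Step 1. Integrate ∫(-2*t*sin(4*t)) dt by parts with u = t, dv = (-2*sin(4*t)) dt, so v = cos(4*t)/2: now t*cos(4*t)/2 + ∫(-cos(4*t)/2) dt.
Step 2. Evaluate the standard form: now t*cos(4*t)/2 - sin(4*t)/8.
Answer: t*cos(4*t)/2 - sin(4*t)/8.


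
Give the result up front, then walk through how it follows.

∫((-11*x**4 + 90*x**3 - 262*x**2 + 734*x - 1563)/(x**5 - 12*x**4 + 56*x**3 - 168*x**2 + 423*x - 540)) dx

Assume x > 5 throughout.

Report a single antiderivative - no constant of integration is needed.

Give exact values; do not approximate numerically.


The answer is -log(x - 5) - 5*log(x - 4) - 5*log(x - 3) - 2*atan(x/3)/3.
Step 1. Decompose ∫((-11*x**4 + 90*x**3 - 262*x**2 + 734*x - 1563)/(x**5 - 12*x**4 + 56*x**3 - 168*x**2 + 423*x - 540)) dx by partial fractions, (-11*x**4 + 90*x**3 - 262*x**2 + 734*x - 1563)/(x**5 - 12*x**4 + 56*x**3 - 168*x**2 + 423*x - 540) = -2/(x**2 + 9) - 5/(x - 3) - 5/(x - 4) - 1/(x - 5): now ∫(-1/(x - 5)) dx + ∫(-5/(x - 4)) dx + ∫(-5/(x - 3)) dx + ∫(-2/(x**2 + 9)) dx.
Step 2. Evaluate the standard form [assuming x > 5]: now -log(x - 5) + ∫(-5/(x - 4)) dx + ∫(-5/(x - 3)) dx + ∫(-2/(x**2 + 9)) dx.
Step 3. Evaluate the standard form [assuming x > 3]: now -log(x - 5) - 5*log(x - 3) + ∫(-5/(x - 4)) dx + ∫(-2/(x**2 + 9)) dx.
Step 4. Evaluate the standard form [assuming x > 4]: now -log(x - 5) - 5*log(x - 4) - 5*log(x - 3) + ∫(-2/(x**2 + 9)) dx.
Step 5. Evaluate the standard form: now -log(x - 5) - 5*log(x - 4) - 5*log(x - 3) - 2*atan(x/3)/3.
Answer: -log(x - 5) - 5*log(x - 4) - 5*log(x - 3) - 2*atan(x/3)/3.


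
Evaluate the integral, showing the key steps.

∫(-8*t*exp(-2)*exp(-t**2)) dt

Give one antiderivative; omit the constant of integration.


Step 1. Substitute u = t**2 + 2, turning ∫(-8*t*exp(-2)*exp(-t**2)) dt into ∫(-4*exp(-u)) du: now ∫(-4*exp(-u)) du.
Step 2. Evaluate the standard form: now 4*exp(-u).
Step 3. Substitute back u = t**2 + 2: now 4*exp(-t**2 - 2).
Answer: 4*exp(-t**2 - 2).


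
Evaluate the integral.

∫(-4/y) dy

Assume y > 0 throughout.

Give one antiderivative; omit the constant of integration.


Answer: -4*log(y).


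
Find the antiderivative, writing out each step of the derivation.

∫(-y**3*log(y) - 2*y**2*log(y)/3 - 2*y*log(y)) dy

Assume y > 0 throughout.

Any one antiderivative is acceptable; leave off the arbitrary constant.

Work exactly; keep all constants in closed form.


Step 1. Rewrite: now ∫(-2*y*log(y)) dy + ∫(-2*y**2*log(y)/3) dy + ∫(-y**3*log(y)) dy.
Step 2. Integrate ∫(-2*y*log(y)) dy by parts with u = log(y), dv = (-2*y) dy, so v = -y**2 [assuming y > 0]: now -y**2*log(y) + ∫(y) dy + ∫(-2*y**2*log(y)/3) dy + ∫(-y**3*log(y)) dy.
Step 3. Evaluate the standard form: now -y**2*log(y) + y**2/2 + ∫(-2*y**2*log(y)/3) dy + ∫(-y**3*log(y)) dy.
Step 4. Integrate ∫(-2*y**2*log(y)/3) dy by parts with u = log(y), dv = (-2*y**2/3) dy, so v = -2*y**3/9 [assuming y > 0]: now -2*y**3*log(y)/9 - y**2*log(y) + y**2/2 + ∫(2*y**2/9) dy + ∫(-y**3*log(y)) dy.
Step 5. Evaluate the standard form: now -2*y**3*log(y)/9 + 2*y**3/27 - y**2*log(y) + y**2/2 + ∫(-y**3*log(y)) dy.
Step 6. Integrate ∫(-y**3*log(y)) dy by parts with u = log(y), dv = (-y**3) dy, so v = -y**4/4 [assuming y > 0]: now -y**4*log(y)/4 - 2*y**3*log(y)/9 + 2*y**3/27 - y**2*log(y) + y**2/2 + ∫(y**3/4) dy.
Step 7. Evaluate the standard form: now -y**4*log(y)/4 + y**4/16 - 2*y**3*log(y)/9 + 2*y**3/27 - y**2*log(y) + y**2/2.
Answer: -y**4*log(y)/4 + y**4/16 - 2*y**3*log(y)/9 + 2*y**3/27 - y**2*log(y) + y**2/2.


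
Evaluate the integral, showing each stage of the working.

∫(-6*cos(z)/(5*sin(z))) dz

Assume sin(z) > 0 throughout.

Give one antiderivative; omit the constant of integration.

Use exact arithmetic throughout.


Step 1. Substitute u = sin(z), turning ∫(-6*cos(z)/(5*sin(z))) dz into ∫(-6/(5*u)) du: now ∫(-6/(5*u)) du.
Step 2. Evaluate the standard form [assuming u > 0]: now -6*log(u)/5.
Step 3. Substitute back u = sin(z): now -6*log(sin(z))/5.
Answer: -6*log(sin(z))/5.


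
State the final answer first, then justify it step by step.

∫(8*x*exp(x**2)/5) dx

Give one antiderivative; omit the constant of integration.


The answer is 4*exp(x**2)/5.
Step 1. Substitute u = x**2, turning ∫(8*x*exp(x**2)/5) dx into ∫(4*exp(u)/5) du: now ∫(4*exp(u)/5) du.
Step 2. Evaluate the standard form: now 4*exp(u)/5.
Step 3. Substitute back u = x**2: now 4*exp(x**2)/5.
Answer: 4*exp(x**2)/5.


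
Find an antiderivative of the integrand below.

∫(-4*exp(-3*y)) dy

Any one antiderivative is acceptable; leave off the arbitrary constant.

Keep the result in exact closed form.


Answer: 4*exp(-3*y)/3.


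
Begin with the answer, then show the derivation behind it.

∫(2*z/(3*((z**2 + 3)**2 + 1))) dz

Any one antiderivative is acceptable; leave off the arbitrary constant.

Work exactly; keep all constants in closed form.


The answer is atan(z**2 + 3)/3.
Step 1. Substitute u = z**2 + 3, turning ∫(2*z/(3*((z**2 + 3)**2 + 1))) dz into ∫(1/(3*(u**2 + 1))) du: now ∫(1/(3*(u**2 + 1))) du.
Step 2. Evaluate the standard form: now atan(u)/3.
Step 3. Substitute back u = z**2 + 3: now atan(z**2 + 3)/3.
Answer: atan(z**2 + 3)/3.


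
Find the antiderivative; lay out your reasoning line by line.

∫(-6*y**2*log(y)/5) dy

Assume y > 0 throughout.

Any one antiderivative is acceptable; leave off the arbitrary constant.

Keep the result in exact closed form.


Step 1. Integrate ∫(-6*y**2*log(y)/5) dy by parts with u = log(y), dv = (-6*y**2/5) dy, so v = -2*y**3/5 [assuming y > 0]: now -2*y**3*log(y)/5 + ∫(2*y**2/5) dy.
Step 2. Evaluate the standard form: now -2*y**3*log(y)/5 + 2*y**3/15.
Answer: -2*y**3*log(y)/5 + 2*y**3/15.


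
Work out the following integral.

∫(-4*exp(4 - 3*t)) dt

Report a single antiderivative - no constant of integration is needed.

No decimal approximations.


Answer: 4*exp(4 - 3*t)/3.


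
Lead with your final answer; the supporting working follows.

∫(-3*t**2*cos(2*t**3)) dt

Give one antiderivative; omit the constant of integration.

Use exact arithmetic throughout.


The answer is -sin(2*t**3)/2.
Step 1. Substitute u = t**3, turning ∫(-3*t**2*cos(2*t**3)) dt into ∫(-cos(2*u)) du: now ∫(-cos(2*u)) du.
Step 2. Evaluate the standard form: now -sin(2*u)/2.
Step 3. Substitute back u = t**3: now -sin(2*t**3)/2.
Answer: -sin(2*t**3)/2.


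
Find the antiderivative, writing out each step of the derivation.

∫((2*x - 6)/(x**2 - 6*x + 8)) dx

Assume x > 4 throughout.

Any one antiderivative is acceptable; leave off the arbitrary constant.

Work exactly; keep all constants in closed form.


Step 1. Decompose ∫((2*x - 6)/(x**2 - 6*x + 8)) dx by partial fractions, (2*x - 6)/(x**2 - 6*x + 8) = 1/(x - 2) + 1/(x - 4): now ∫(1/(x - 4)) dx + ∫(1/(x - 2)) dx.
Step 2. Evaluate the standard form [assuming x > 2]: now log(x - 2) + ∫(1/(x - 4)) dx.
Step 3. Evaluate the standard form [assuming x > 4]: now log(x - 4) + log(x - 2).
Answer: log(x - 4) + log(x - 2).


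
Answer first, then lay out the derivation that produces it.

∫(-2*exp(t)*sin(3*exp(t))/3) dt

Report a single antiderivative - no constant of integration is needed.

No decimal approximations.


The answer is 2*cos(3*exp(t))/9.
Step 1. Substitute u = exp(t), turning ∫(-2*exp(t)*sin(3*exp(t))/3) dt into ∫(-2*sin(3*u)/3) du: now ∫(-2*sin(3*u)/3) du.
Step 2. Evaluate the standard form: now 2*cos(3*u)/9.
Step 3. Substitute back u = exp(t): now 2*cos(3*exp(t))/9.
Answer: 2*cos(3*exp(t))/9.


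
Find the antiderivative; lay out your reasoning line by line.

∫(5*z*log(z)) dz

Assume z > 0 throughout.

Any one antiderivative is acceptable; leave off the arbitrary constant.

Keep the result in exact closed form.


Step 1. Integrate ∫(5*z*log(z)) dz by parts with u = log(z), dv = (5*z) dz, so v = 5*z**2/2 [assuming z > 0]: now 5*z**2*log(z)/2 + ∫(-5*z/2) dz.
Step 2. Evaluate the standard form: now 5*z**2*log(z)/2 - 5*z**2/4.
Answer: 5*z**2*log(z)/2 - 5*z**2/4.


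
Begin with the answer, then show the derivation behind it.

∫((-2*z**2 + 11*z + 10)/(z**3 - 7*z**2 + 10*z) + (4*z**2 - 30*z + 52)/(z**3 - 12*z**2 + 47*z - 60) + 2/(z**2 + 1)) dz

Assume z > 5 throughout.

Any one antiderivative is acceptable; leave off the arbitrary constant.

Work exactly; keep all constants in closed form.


The answer is log(z) + 2*log(z - 5) + 4*log(z - 4) - log(z - 3) - 4*log(z - 2) + 2*atan(z).
Step 1. Rewrite: now ∫((-2*z**2 + 11*z + 10)/(z**3 - 7*z**2 + 10*z)) dz + ∫((4*z**2 - 30*z + 52)/(z**3 - 12*z**2 + 47*z - 60)) dz + ∫(2/(z**2 + 1)) dz.
Step 2. Decompose ∫((-2*z**2 + 11*z + 10)/(z**3 - 7*z**2 + 10*z)) dz by partial fractions, (-2*z**2 + 11*z + 10)/(z**3 - 7*z**2 + 10*z) = -4/(z - 2) + 1/(z - 5) + 1/z: now ∫(1/z) dz + ∫((4*z**2 - 30*z + 52)/(z**3 - 12*z**2 + 47*z - 60)) dz + ∫(1/(z - 5)) dz + ∫(-4/(z - 2)) dz + ∫(2/(z**2 + 1)) dz.
Step 3. Evaluate the standard form [assuming z > 2]: now -4*log(z - 2) + ∫(1/z) dz + ∫((4*z**2 - 30*z + 52)/(z**3 - 12*z**2 + 47*z - 60)) dz + ∫(1/(z - 5)) dz + ∫(2/(z**2 + 1)) dz.
Step 4. Evaluate the standard form [assuming z > 5]: now log(z - 5) - 4*log(z - 2) + ∫(1/z) dz + ∫((4*z**2 - 30*z + 52)/(z**3 - 12*z**2 + 47*z - 60)) dz + ∫(2/(z**2 + 1)) dz.
Step 5. Evaluate the standard form [assuming z > 0]: now log(z) + log(z - 5) - 4*log(z - 2) + ∫((4*z**2 - 30*z + 52)/(z**3 - 12*z**2 + 47*z - 60)) dz + ∫(2/(z**2 + 1)) dz.
Step 6. Evaluate the standard form: now log(z) + log(z - 5) - 4*log(z - 2) + 2*atan(z) + ∫((4*z**2 - 30*z + 52)/(z**3 - 12*z**2 + 47*z - 60)) dz.
Step 7. Decompose ∫((4*z**2 - 30*z + 52)/(z**3 - 12*z**2 + 47*z - 60)) dz by partial fractions, (4*z**2 - 30*z + 52)/(z**3 - 12*z**2 + 47*z - 60) = -1/(z - 3) + 4/(z - 4) + 1/(z - 5): now log(z) + log(z - 5) - 4*log(z - 2) + 2*atan(z) + ∫(1/(z - 5)) dz + ∫(4/(z - 4)) dz + ∫(-1/(z - 3)) dz.
Step 8. Evaluate the standard form [assuming z > 3]: now log(z) + log(z - 5) - log(z - 3) - 4*log(z - 2) + 2*atan(z) + ∫(1/(z - 5)) dz + ∫(4/(z - 4)) dz.
Step 9. Evaluate the standard form [assuming z > 4]: now log(z) + log(z - 5) + 4*log(z - 4) - log(z - 3) - 4*log(z - 2) + 2*atan(z) + ∫(1/(z - 5)) dz.
Step 10. Evaluate the standard form [assuming z > 5]: now log(z) + 2*log(z - 5) + 4*log(z - 4) - log(z - 3) - 4*log(z - 2) + 2*atan(z).
Answer: log(z) + 2*log(z - 5) + 4*log(z - 4) - log(z - 3) - 4*log(z - 2) + 2*atan(z).


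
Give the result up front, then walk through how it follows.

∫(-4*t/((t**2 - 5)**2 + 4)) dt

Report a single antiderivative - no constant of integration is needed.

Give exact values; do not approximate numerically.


The answer is -atan(t**2/2 - 5/2).
Step 1. Substitute u = t**2 - 5, turning ∫(-4*t/((t**2 - 5)**2 + 4)) dt into ∫(-2/(u**2 + 4)) du: now ∫(-2/(u**2 + 4)) du.
Step 2. Evaluate the standard form: now -atan(u/2).
Step 3. Substitute back u = t**2 - 5: now -atan(t**2/2 - 5/2).
Answer: -atan(t**2/2 - 5/2).


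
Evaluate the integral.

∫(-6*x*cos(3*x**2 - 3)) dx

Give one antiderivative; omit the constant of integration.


Answer: -sin(3*x**2 - 3).


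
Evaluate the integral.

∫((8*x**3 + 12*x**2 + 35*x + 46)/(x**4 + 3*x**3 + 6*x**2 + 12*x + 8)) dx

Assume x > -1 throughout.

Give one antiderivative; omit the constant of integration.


Answer: 3*log(x + 1) + 5*log(x + 2) + atan(x/2)/2.


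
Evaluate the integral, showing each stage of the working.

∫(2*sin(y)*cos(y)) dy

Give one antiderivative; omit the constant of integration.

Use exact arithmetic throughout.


Step 1. Substitute u = sin(y), turning ∫(2*sin(y)*cos(y)) dy into ∫(2*u) du: now ∫(2*u) du.
Step 2. Evaluate the standard form: now u**2.
Step 3. Substitute back u = sin(y): now sin(y)**2.
Answer: sin(y)**2.


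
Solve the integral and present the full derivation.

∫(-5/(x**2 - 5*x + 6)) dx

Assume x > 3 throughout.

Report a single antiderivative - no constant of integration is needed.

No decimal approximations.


Step 1. Decompose ∫(-5/(x**2 - 5*x + 6)) dx by partial fractions, -5/(x**2 - 5*x + 6) = 5/(x - 2) - 5/(x - 3): now ∫(-5/(x - 3)) dx + ∫(5/(x - 2)) dx.
Step 2. Evaluate the standard form [assuming x > 3]: now -5*log(x - 3) + ∫(5/(x - 2)) dx.
Step 3. Evaluate the standard form [assuming x > 2]: now -5*log(x - 3) + 5*log(x - 2).
Answer: -5*log(x - 3) + 5*log(x - 2).


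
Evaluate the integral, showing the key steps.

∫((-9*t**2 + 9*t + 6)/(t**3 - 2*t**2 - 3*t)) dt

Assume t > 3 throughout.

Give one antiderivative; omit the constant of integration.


Step 1. Decompose ∫((-9*t**2 + 9*t + 6)/(t**3 - 2*t**2 - 3*t)) dt by partial fractions, (-9*t**2 + 9*t + 6)/(t**3 - 2*t**2 - 3*t) = -3/(t + 1) - 4/(t - 3) - 2/t: now ∫(-2/t) dt + ∫(-4/(t - 3)) dt + ∫(-3/(t + 1)) dt.
Step 2. Evaluate the standard form [assuming t > 0]: now -2*log(t) + ∫(-4/(t - 3)) dt + ∫(-3/(t + 1)) dt.
Step 3. Evaluate the standard form [assuming t > 3]: now -2*log(t) - 4*log(t - 3) + ∫(-3/(t + 1)) dt.
Step 4. Evaluate the standard form [assuming t > -1]: now -2*log(t) - 4*log(t - 3) - 3*log(t + 1).
Answer: -2*log(t) - 4*log(t - 3) - 3*log(t + 1).


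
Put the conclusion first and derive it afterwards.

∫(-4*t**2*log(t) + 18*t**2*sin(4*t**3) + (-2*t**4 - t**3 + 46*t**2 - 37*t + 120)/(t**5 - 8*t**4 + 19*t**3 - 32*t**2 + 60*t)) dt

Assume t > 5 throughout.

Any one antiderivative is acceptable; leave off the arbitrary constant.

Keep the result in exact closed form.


The answer is -4*t**3*log(t)/3 + 4*t**3/9 + 2*log(t) - log(t - 5) - 3*log(t - 3) - 3*cos(4*t**3)/2 - 3*atan(t/2)/2.
Step 1. Rewrite: now ∫(-4*t**2*log(t)) dt + ∫(18*t**2*sin(4*t**3)) dt + ∫((-2*t**4 - t**3 + 46*t**2 - 37*t + 120)/(t**5 - 8*t**4 + 19*t**3 - 32*t**2 + 60*t)) dt.
Step 2. Substitute u = t**3, turning ∫(18*t**2*sin(4*t**3)) dt into ∫(6*sin(4*u)) du: now ∫(-4*t**2*log(t)) dt + ∫((-2*t**4 - t**3 + 46*t**2 - 37*t + 120)/(t**5 - 8*t**4 + 19*t**3 - 32*t**2 + 60*t)) dt + ∫(6*sin(4*u)) du.
Step 3. Evaluate the standard form: now -3*cos(4*u)/2 + ∫(-4*t**2*log(t)) dt + ∫((-2*t**4 - t**3 + 46*t**2 - 37*t + 120)/(t**5 - 8*t**4 + 19*t**3 - 32*t**2 + 60*t)) dt.
Step 4. Substitute back u = t**3: now -3*cos(4*t**3)/2 + ∫(-4*t**2*log(t)) dt + ∫((-2*t**4 - t**3 + 46*t**2 - 37*t + 120)/(t**5 - 8*t**4 + 19*t**3 - 32*t**2 + 60*t)) dt.
Step 5. Integrate ∫(-4*t**2*log(t)) dt by parts with u = log(t), dv = (-4*t**2) dt, so v = -4*t**3/3 [assuming t > 0]: now -4*t**3*log(t)/3 - 3*cos(4*t**3)/2 + ∫(4*t**2/3) dt + ∫((-2*t**4 - t**3 + 46*t**2 - 37*t + 120)/(t**5 - 8*t**4 + 19*t**3 - 32*t**2 + 60*t)) dt.
Step 6. Evaluate the standard form: now -4*t**3*log(t)/3 + 4*t**3/9 - 3*cos(4*t**3)/2 + ∫((-2*t**4 - t**3 + 46*t**2 - 37*t + 120)/(t**5 - 8*t**4 + 19*t**3 - 32*t**2 + 60*t)) dt.
Step 7. Decompose ∫((-2*t**4 - t**3 + 46*t**2 - 37*t + 120)/(t**5 - 8*t**4 + 19*t**3 - 32*t**2 + 60*t)) dt by partial fractions, (-2*t**4 - t**3 + 46*t**2 - 37*t + 120)/(t**5 - 8*t**4 + 19*t**3 - 32*t**2 + 60*t) = -3/(t**2 + 4) - 3/(t - 3) - 1/(t - 5) + 2/t: now -4*t**3*log(t)/3 + 4*t**3/9 - 3*cos(4*t**3)/2 + ∫(2/t) dt + ∫(-1/(t - 5)) dt + ∫(-3/(t - 3)) dt + ∫(-3/(t**2 + 4)) dt.
Step 8. Evaluate the standard form [assuming t > 0]: now -4*t**3*log(t)/3 + 4*t**3/9 + 2*log(t) - 3*cos(4*t**3)/2 + ∫(-1/(t - 5)) dt + ∫(-3/(t - 3)) dt + ∫(-3/(t**2 + 4)) dt.
Step 9. Evaluate the standard form [assuming t > 5]: now -4*t**3*log(t)/3 + 4*t**3/9 + 2*log(t) - log(t - 5) - 3*cos(4*t**3)/2 + ∫(-3/(t - 3)) dt + ∫(-3/(t**2 + 4)) dt.
Step 10. Evaluate the standard form [assuming t > 3]: now -4*t**3*log(t)/3 + 4*t**3/9 + 2*log(t) - log(t - 5) - 3*log(t - 3) - 3*cos(4*t**3)/2 + ∫(-3/(t**2 + 4)) dt.
Step 11. Evaluate the standard form: now -4*t**3*log(t)/3 + 4*t**3/9 + 2*log(t) - log(t - 5) - 3*log(t - 3) - 3*cos(4*t**3)/2 - 3*atan(t/2)/2.
Answer: -4*t**3*log(t)/3 + 4*t**3/9 + 2*log(t) - log(t - 5) - 3*log(t - 3) - 3*cos(4*t**3)/2 - 3*atan(t/2)/2.


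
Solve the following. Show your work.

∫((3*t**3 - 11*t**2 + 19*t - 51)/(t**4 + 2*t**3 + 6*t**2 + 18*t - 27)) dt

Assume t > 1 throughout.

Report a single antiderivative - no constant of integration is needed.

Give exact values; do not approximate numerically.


Step 1. Decompose ∫((3*t**3 - 11*t**2 + 19*t - 51)/(t**4 + 2*t**3 + 6*t**2 + 18*t - 27)) dt by partial fractions, (3*t**3 - 11*t**2 + 19*t - 51)/(t**4 + 2*t**3 + 6*t**2 + 18*t - 27) = -4/(t**2 + 9) + 4/(t + 3) - 1/(t - 1): now ∫(-1/(t - 1)) dt + ∫(4/(t + 3)) dt + ∫(-4/(t**2 + 9)) dt.
Step 2. Evaluate the standard form [assuming t > -3]: now 4*log(t + 3) + ∫(-1/(t - 1)) dt + ∫(-4/(t**2 + 9)) dt.
Step 3. Evaluate the standard form [assuming t > 1]: now -log(t - 1) + 4*log(t + 3) + ∫(-4/(t**2 + 9)) dt.
Step 4. Evaluate the standard form: now -log(t - 1) + 4*log(t + 3) - 4*atan(t/3)/3.
Answer: -log(t - 1) + 4*log(t + 3) - 4*atan(t/3)/3.


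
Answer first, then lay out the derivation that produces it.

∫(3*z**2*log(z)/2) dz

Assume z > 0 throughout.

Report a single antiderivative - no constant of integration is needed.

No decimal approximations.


The answer is z**3*log(z)/2 - z**3/6.
Step 1. Integrate ∫(3*z**2*log(z)/2) dz by parts with u = log(z), dv = (3*z**2/2) dz, so v = z**3/2 [assuming z > 0]: now z**3*log(z)/2 + ∫(-z**2/2) dz.
Step 2. Evaluate the standard form: now z**3*log(z)/2 - z**3/6.
Answer: z**3*log(z)/2 - z**3/6.


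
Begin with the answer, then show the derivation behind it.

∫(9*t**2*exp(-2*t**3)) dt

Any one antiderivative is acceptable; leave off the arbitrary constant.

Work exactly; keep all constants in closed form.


The answer is -3*exp(-2*t**3)/2.
Step 1. Substitute u = t**3, turning ∫(9*t**2*exp(-2*t**3)) dt into ∫(3*exp(-2*u)) du: now ∫(3*exp(-2*u)) du.
Step 2. Evaluate the standard form: now -3*exp(-2*u)/2.
Step 3. Substitute back u = t**3: now -3*exp(-2*t**3)/2.
Answer: -3*exp(-2*t**3)/2.


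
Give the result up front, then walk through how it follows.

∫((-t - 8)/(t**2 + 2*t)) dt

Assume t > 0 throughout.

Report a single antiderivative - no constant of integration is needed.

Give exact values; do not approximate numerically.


The answer is -4*log(t) + 3*log(t + 2).
Step 1. Decompose ∫((-t - 8)/(t**2 + 2*t)) dt by partial fractions, (-t - 8)/(t**2 + 2*t) = 3/(t + 2) - 4/t: now ∫(-4/t) dt + ∫(3/(t + 2)) dt.
Step 2. Evaluate the standard form [assuming t > 0]: now -4*log(t) + ∫(3/(t + 2)) dt.
Step 3. Evaluate the standard form [assuming t > -2]: now -4*log(t) + 3*log(t + 2).
Answer: -4*log(t) + 3*log(t + 2).


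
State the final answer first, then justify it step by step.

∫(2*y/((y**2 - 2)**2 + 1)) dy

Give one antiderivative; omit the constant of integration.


The answer is atan(y**2 - 2).
Step 1. Substitute u = y**2 - 2, turning ∫(2*y/((y**2 - 2)**2 + 1)) dy into ∫(1/(u**2 + 1)) du: now ∫(1/(u**2 + 1)) du.
Step 2. Evaluate the standard form: now atan(u).
Step 3. Substitute back u = y**2 - 2: now atan(y**2 - 2).
Answer: atan(y**2 - 2).


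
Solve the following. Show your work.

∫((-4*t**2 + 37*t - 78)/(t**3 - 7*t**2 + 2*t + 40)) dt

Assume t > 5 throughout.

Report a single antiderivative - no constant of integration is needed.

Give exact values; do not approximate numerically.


Step 1. Decompose ∫((-4*t**2 + 37*t - 78)/(t**3 - 7*t**2 + 2*t + 40)) dt by partial fractions, (-4*t**2 + 37*t - 78)/(t**3 - 7*t**2 + 2*t + 40) = -4/(t + 2) - 1/(t - 4) + 1/(t - 5): now ∫(1/(t - 5)) dt + ∫(-1/(t - 4)) dt + ∫(-4/(t + 2)) dt.
Step 2. Evaluate the standard form [assuming t > -2]: now -4*log(t + 2) + ∫(1/(t - 5)) dt + ∫(-1/(t - 4)) dt.
Step 3. Evaluate the standard form [assuming t > 4]: now -log(t - 4) - 4*log(t + 2) + ∫(1/(t - 5)) dt.
Step 4. Evaluate the standard form [assuming t > 5]: now log(t - 5) - log(t - 4) - 4*log(t + 2).
Answer: log(t - 5) - log(t - 4) - 4*log(t + 2).


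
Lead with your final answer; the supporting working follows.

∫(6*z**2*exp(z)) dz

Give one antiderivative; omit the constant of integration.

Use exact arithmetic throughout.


The answer is 6*z**2*exp(z) - 12*z*exp(z) + 12*exp(z).
Step 1. Integrate ∫(6*z**2*exp(z)) dz by parts with u = z**2, dv = (6*exp(z)) dz, so v = 6*exp(z): now 6*z**2*exp(z) + ∫(-12*z*exp(z)) dz.
Step 2. Integrate ∫(-12*z*exp(z)) dz by parts with u = z, dv = (-12*exp(z)) dz, so v = -12*exp(z): now 6*z**2*exp(z) - 12*z*exp(z) + ∫(12*exp(z)) dz.
Step 3. Evaluate the standard form: now 6*z**2*exp(z) - 12*z*exp(z) + 12*exp(z).
Answer: 6*z**2*exp(z) - 12*z*exp(z) + 12*exp(z).


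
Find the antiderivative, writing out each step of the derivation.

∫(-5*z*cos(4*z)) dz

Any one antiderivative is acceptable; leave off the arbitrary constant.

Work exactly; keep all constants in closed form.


Step 1. Integrate ∫(-5*z*cos(4*z)) dz by parts with u = z, dv = (-5*cos(4*z)) dz, so v = -5*sin(4*z)/4: now -5*z*sin(4*z)/4 + ∫(5*sin(4*z)/4) dz.
Step 2. Evaluate the standard form: now -5*z*sin(4*z)/4 - 5*cos(4*z)/16.
Answer: -5*z*sin(4*z)/4 - 5*cos(4*z)/16.


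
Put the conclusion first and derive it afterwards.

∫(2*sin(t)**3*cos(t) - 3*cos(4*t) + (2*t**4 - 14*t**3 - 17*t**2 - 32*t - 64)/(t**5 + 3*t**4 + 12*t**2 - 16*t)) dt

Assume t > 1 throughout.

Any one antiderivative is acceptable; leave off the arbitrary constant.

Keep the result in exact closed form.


The answer is 4*log(t) - 5*log(t - 1) + 3*log(t + 4) + sin(t)**4/2 - 3*sin(4*t)/4 - 3*atan(t/2)/2.
Step 1. Rewrite: now ∫((2*t**4 - 14*t**3 - 17*t**2 - 32*t - 64)/(t**5 + 3*t**4 + 12*t**2 - 16*t)) dt + ∫(2*sin(t)**3*cos(t)) dt + ∫(-3*cos(4*t)) dt.
Step 2. Evaluate the standard form: now -3*sin(4*t)/4 + ∫((2*t**4 - 14*t**3 - 17*t**2 - 32*t - 64)/(t**5 + 3*t**4 + 12*t**2 - 16*t)) dt + ∫(2*sin(t)**3*cos(t)) dt.
Step 3. Decompose ∫((2*t**4 - 14*t**3 - 17*t**2 - 32*t - 64)/(t**5 + 3*t**4 + 12*t**2 - 16*t)) dt by partial fractions, (2*t**4 - 14*t**3 - 17*t**2 - 32*t - 64)/(t**5 + 3*t**4 + 12*t**2 - 16*t) = -3/(t**2 + 4) + 3/(t + 4) - 5/(t - 1) + 4/t: now -3*sin(4*t)/4 + ∫(4/t) dt + ∫(2*sin(t)**3*cos(t)) dt + ∫(-5/(t - 1)) dt + ∫(3/(t + 4)) dt + ∫(-3/(t**2 + 4)) dt.
Step 4. Evaluate the standard form [assuming t > -4]: now 3*log(t + 4) - 3*sin(4*t)/4 + ∫(4/t) dt + ∫(2*sin(t)**3*cos(t)) dt + ∫(-5/(t - 1)) dt + ∫(-3/(t**2 + 4)) dt.
Step 5. Evaluate the standard form [assuming t > 1]: now -5*log(t - 1) + 3*log(t + 4) - 3*sin(4*t)/4 + ∫(4/t) dt + ∫(2*sin(t)**3*cos(t)) dt + ∫(-3/(t**2 + 4)) dt.
Step 6. Evaluate the standard form [assuming t > 0]: now 4*log(t) - 5*log(t - 1) + 3*log(t + 4) - 3*sin(4*t)/4 + ∫(2*sin(t)**3*cos(t)) dt + ∫(-3/(t**2 + 4)) dt.
Step 7. Evaluate the standard form: now 4*log(t) - 5*log(t - 1) + 3*log(t + 4) - 3*sin(4*t)/4 - 3*atan(t/2)/2 + ∫(2*sin(t)**3*cos(t)) dt.
Step 8. Substitute u = sin(t), turning ∫(2*sin(t)**3*cos(t)) dt into ∫(2*u**3) du: now 4*log(t) - 5*log(t - 1) + 3*log(t + 4) - 3*sin(4*t)/4 - 3*atan(t/2)/2 + ∫(2*u**3) du.
Step 9. Evaluate the standard form: now u**4/2 + 4*log(t) - 5*log(t - 1) + 3*log(t + 4) - 3*sin(4*t)/4 - 3*atan(t/2)/2.
Step 10. Substitute back u = sin(t): now 4*log(t) - 5*log(t - 1) + 3*log(t + 4) + sin(t)**4/2 - 3*sin(4*t)/4 - 3*atan(t/2)/2.
Answer: 4*log(t) - 5*log(t - 1) + 3*log(t + 4) + sin(t)**4/2 - 3*sin(4*t)/4 - 3*atan(t/2)/2.


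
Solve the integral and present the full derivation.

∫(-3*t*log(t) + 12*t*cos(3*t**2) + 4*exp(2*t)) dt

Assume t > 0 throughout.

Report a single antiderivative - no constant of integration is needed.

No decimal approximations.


Step 1. Rewrite: now ∫(-3*t*log(t)) dt + ∫(12*t*cos(3*t**2)) dt + ∫(4*exp(2*t)) dt.
Step 2. Substitute u = t**2, turning ∫(12*t*cos(3*t**2)) dt into ∫(6*cos(3*u)) du: now ∫(-3*t*log(t)) dt + ∫(4*exp(2*t)) dt + ∫(6*cos(3*u)) du.
Step 3. Evaluate the standard form: now 2*sin(3*u) + ∫(-3*t*log(t)) dt + ∫(4*exp(2*t)) dt.
Step 4. Substitute back u = t**2: now 2*sin(3*t**2) + ∫(-3*t*log(t)) dt + ∫(4*exp(2*t)) dt.
Step 5. Integrate ∫(-3*t*log(t)) dt by parts with u = log(t), dv = (-3*t) dt, so v = -3*t**2/2 [assuming t > 0]: now -3*t**2*log(t)/2 + 2*sin(3*t**2) + ∫(3*t/2) dt + ∫(4*exp(2*t)) dt.
Step 6. Evaluate the standard form: now -3*t**2*log(t)/2 + 3*t**2/4 + 2*sin(3*t**2) + ∫(4*exp(2*t)) dt.
Step 7. Evaluate the standard form: now -3*t**2*log(t)/2 + 3*t**2/4 + 2*exp(2*t) + 2*sin(3*t**2).
Answer: -3*t**2*log(t)/2 + 3*t**2/4 + 2*exp(2*t) + 2*sin(3*t**2).


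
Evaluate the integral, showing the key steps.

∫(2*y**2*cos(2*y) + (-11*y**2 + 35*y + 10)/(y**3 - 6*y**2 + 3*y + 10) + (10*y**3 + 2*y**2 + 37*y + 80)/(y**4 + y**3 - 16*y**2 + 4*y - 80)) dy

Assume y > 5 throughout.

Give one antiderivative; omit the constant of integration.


Step 1. Rewrite: now ∫(2*y**2*cos(2*y)) dy + ∫((-11*y**2 + 35*y + 10)/(y**3 - 6*y**2 + 3*y + 10)) dy + ∫((10*y**3 + 2*y**2 + 37*y + 80)/(y**4 + y**3 - 16*y**2 + 4*y - 80)) dy.
Step 2. Decompose ∫((10*y**3 + 2*y**2 + 37*y + 80)/(y**4 + y**3 - 16*y**2 + 4*y - 80)) dy by partial fractions, (10*y**3 + 2*y**2 + 37*y + 80)/(y**4 + y**3 - 16*y**2 + 4*y - 80) = -3/(y**2 + 4) + 5/(y + 5) + 5/(y - 4): now ∫(2*y**2*cos(2*y)) dy + ∫((-11*y**2 + 35*y + 10)/(y**3 - 6*y**2 + 3*y + 10)) dy + ∫(5/(y - 4)) dy + ∫(5/(y + 5)) dy + ∫(-3/(y**2 + 4)) dy.
Step 3. Evaluate the standard form [assuming y > -5]: now 5*log(y + 5) + ∫(2*y**2*cos(2*y)) dy + ∫((-11*y**2 + 35*y + 10)/(y**3 - 6*y**2 + 3*y + 10)) dy + ∫(5/(y - 4)) dy + ∫(-3/(y**2 + 4)) dy.
Step 4. Evaluate the standard form [assuming y > 4]: now 5*log(y - 4) + 5*log(y + 5) + ∫(2*y**2*cos(2*y)) dy + ∫((-11*y**2 + 35*y + 10)/(y**3 - 6*y**2 + 3*y + 10)) dy + ∫(-3/(y**2 + 4)) dy.
Step 5. Evaluate the standard form: now 5*log(y - 4) + 5*log(y + 5) - 3*atan(y/2)/2 + ∫(2*y**2*cos(2*y)) dy + ∫((-11*y**2 + 35*y + 10)/(y**3 - 6*y**2 + 3*y + 10)) dy.
Step 6. Decompose ∫((-11*y**2 + 35*y + 10)/(y**3 - 6*y**2 + 3*y + 10)) dy by partial fractions, (-11*y**2 + 35*y + 10)/(y**3 - 6*y**2 + 3*y + 10) = -2/(y + 1) - 4/(y - 2) - 5/(y - 5): now 5*log(y - 4) + 5*log(y + 5) - 3*atan(y/2)/2 + ∫(2*y**2*cos(2*y)) dy + ∫(-5/(y - 5)) dy + ∫(-4/(y - 2)) dy + ∫(-2/(y + 1)) dy.
Step 7. Evaluate the standard form [assuming y > 2]: now 5*log(y - 4) - 4*log(y - 2) + 5*log(y + 5) - 3*atan(y/2)/2 + ∫(2*y**2*cos(2*y)) dy + ∫(-5/(y - 5)) dy + ∫(-2/(y + 1)) dy.
Step 8. Evaluate the standard form [assuming y > -1]: now 5*log(y - 4) - 4*log(y - 2) - 2*log(y + 1) + 5*log(y + 5) - 3*atan(y/2)/2 + ∫(2*y**2*cos(2*y)) dy + ∫(-5/(y - 5)) dy.
Step 9. Evaluate the standard form [assuming y > 5]: now -5*log(y - 5) + 5*log(y - 4) - 4*log(y - 2) - 2*log(y + 1) + 5*log(y + 5) - 3*atan(y/2)/2 + ∫(2*y**2*cos(2*y)) dy.
Step 10. Integrate ∫(2*y**2*cos(2*y)) dy by parts with u = y**2, dv = (2*cos(2*y)) dy, so v = sin(2*y): now y**2*sin(2*y) - 5*log(y - 5) + 5*log(y - 4) - 4*log(y - 2) - 2*log(y + 1) + 5*log(y + 5) - 3*atan(y/2)/2 + ∫(-2*y*sin(2*y)) dy.
Step 11. Integrate ∫(-2*y*sin(2*y)) dy by parts with u = y, dv = (-2*sin(2*y)) dy, so v = cos(2*y): now y**2*sin(2*y) + y*cos(2*y) - 5*log(y - 5) + 5*log(y - 4) - 4*log(y - 2) - 2*log(y + 1) + 5*log(y + 5) - 3*atan(y/2)/2 + ∫(-cos(2*y)) dy.
Step 12. Evaluate the standard form: now y**2*sin(2*y) + y*cos(2*y) - 5*log(y - 5) + 5*log(y - 4) - 4*log(y - 2) - 2*log(y + 1) + 5*log(y + 5) - sin(2*y)/2 - 3*atan(y/2)/2.
Answer: y**2*sin(2*y) + y*cos(2*y) - 5*log(y - 5) + 5*log(y - 4) - 4*log(y - 2) - 2*log(y + 1) + 5*log(y + 5) - sin(2*y)/2 - 3*atan(y/2)/2.
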